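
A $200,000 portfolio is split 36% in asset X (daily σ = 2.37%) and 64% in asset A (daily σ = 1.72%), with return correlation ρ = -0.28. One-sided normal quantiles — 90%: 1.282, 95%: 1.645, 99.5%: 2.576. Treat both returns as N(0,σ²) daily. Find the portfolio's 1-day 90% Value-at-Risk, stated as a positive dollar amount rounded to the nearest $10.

σ_p² = 0.36²·2.37² + 0.64²·1.72² + 2·-0.28·0.36·0.64·2.37·1.72 = 1.4138 (%²).
σ_p = √1.4138 = 1.189%.
VaR = 1.282 × 1.189% = 1.524%; on $200,000 that is $3,048.

$3,050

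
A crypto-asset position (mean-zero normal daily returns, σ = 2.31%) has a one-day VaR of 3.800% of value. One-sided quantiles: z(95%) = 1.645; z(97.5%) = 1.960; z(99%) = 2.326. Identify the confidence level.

Implied z = VaR/σ = 3.800 / 2.31 = 1.645.
This matches z(95%) = 1.645.

95%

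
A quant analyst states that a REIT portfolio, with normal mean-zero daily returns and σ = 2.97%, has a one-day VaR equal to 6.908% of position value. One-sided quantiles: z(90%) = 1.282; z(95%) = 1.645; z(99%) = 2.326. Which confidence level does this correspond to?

99%

Implied z = VaR/σ = 6.908 / 2.97 = 2.326.
This matches z(99%) = 2.326.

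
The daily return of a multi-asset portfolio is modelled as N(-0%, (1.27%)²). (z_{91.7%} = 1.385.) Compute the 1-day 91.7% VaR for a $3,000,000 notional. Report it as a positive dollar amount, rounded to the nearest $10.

$52,770

VaR = z·σ = 1.385 × 1.27% = 1.759%.
On $3,000,000: 0.01759 × $3,000,000 = $52,770.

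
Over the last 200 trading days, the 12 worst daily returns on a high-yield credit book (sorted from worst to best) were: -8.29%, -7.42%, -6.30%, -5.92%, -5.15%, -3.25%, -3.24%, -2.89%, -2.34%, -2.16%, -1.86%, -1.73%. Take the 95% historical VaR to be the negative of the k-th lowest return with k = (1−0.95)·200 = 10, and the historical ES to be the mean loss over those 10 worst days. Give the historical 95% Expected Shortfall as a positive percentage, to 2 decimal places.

The 10 worst returns sum to -46.96%.
ES = −(-46.96%) / 10 = 4.696% ≈ 4.70%.

4.70%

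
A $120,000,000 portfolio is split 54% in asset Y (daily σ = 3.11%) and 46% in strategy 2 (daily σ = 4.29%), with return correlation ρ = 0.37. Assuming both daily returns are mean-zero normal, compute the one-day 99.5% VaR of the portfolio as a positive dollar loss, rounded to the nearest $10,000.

$9,360,000

σ_p² = 0.54²·3.11² + 0.46²·4.29² + 2·0.37·0.54·0.46·3.11·4.29 = 9.1671 (%²).
σ_p = √9.1671 = 3.028%.
At 99.5%, z = 2.576.
VaR = 2.576 × 3.028% = 7.800%; on $120,000,000 that is $9,360,000.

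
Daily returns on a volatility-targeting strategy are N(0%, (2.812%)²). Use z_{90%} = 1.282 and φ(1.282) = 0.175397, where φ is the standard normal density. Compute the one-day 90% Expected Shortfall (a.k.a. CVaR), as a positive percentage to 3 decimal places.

Tail multiplier: φ(z)/(1−α) = 0.175397 / 0.1 = 1.754.
ES = 2.812% × 1.754 = 4.932%.

4.932%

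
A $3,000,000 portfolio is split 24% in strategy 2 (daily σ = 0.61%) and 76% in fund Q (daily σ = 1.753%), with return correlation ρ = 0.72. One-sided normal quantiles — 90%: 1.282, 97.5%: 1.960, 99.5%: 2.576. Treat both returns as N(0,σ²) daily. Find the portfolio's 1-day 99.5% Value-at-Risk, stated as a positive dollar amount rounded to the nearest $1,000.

σ_p² = 0.24²·0.61² + 0.76²·1.753² + 2·0.72·0.24·0.76·0.61·1.753 = 2.0773 (%²).
σ_p = √2.0773 = 1.441%.
VaR = 2.576 × 1.441% = 3.712%; on $3,000,000 that is $111,360.

$111,000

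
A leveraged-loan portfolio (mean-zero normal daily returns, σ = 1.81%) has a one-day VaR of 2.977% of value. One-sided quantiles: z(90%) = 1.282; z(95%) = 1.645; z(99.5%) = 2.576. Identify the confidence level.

95%

Implied z = VaR/σ = 2.977 / 1.81 = 1.645.
This matches z(95%) = 1.645.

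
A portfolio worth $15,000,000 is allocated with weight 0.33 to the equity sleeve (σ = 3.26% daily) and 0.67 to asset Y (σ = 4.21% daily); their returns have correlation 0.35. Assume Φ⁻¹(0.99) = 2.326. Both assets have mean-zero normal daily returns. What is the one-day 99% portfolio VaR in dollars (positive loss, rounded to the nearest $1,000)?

σ_p² = 0.33²·3.26² + 0.67²·4.21² + 2·0.35·0.33·0.67·3.26·4.21 = 11.2379 (%²).
σ_p = √11.2379 = 3.352%.
VaR = 2.326 × 3.352% = 7.797%; on $15,000,000 that is $1,169,550.

$1,170,000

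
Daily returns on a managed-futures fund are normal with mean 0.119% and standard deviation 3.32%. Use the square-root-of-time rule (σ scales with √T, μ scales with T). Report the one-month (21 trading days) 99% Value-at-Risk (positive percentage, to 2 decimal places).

32.89%

At 99%, z = 2.326.
σ_{21d} = 3.32% × √21 = 15.214%; μ_{21d} = 21 × 0.119% = 2.499%.
VaR = −(2.499%) + 2.326 × 15.214% = 32.889%.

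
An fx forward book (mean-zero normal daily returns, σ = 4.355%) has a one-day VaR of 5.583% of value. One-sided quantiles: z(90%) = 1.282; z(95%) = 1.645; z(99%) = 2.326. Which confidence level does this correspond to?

Implied z = VaR/σ = 5.583 / 4.355 = 1.282.
This matches z(90%) = 1.282.

90%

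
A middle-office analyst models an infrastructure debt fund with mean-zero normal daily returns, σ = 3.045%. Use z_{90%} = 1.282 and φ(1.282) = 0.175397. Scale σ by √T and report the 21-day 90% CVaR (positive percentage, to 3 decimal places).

24.475%

σ_{21d} = 3.045% × √21 = 13.954%.
ES multiplier = φ(z)/(1−α) = 0.175397/0.1 = 1.754.
ES = 13.954% × 1.754 = 24.475%.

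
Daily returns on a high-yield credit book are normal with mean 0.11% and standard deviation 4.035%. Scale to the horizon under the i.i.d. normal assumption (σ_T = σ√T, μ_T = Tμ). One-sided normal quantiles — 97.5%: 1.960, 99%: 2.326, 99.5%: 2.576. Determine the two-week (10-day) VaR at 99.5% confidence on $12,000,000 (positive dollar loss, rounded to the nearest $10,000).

$3,810,000

σ_{10d} = 4.035% × √10 = 12.760%; μ_{10d} = 10 × 0.11% = 1.100%.
VaR = −(1.100%) + 2.576 × 12.760% = 31.770%.
On $12,000,000: 0.31770 × $12,000,000 = $3,812,400.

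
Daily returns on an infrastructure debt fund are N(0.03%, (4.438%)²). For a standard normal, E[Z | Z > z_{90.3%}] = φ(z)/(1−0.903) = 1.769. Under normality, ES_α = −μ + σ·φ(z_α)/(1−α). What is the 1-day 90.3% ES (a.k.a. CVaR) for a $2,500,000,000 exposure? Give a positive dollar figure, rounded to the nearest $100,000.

ES = −(0.03%) + 4.438% × 1.769 = 7.821%.
On $2,500,000,000: 0.07821 × $2,500,000,000 = $195,525,000.

$195,500,000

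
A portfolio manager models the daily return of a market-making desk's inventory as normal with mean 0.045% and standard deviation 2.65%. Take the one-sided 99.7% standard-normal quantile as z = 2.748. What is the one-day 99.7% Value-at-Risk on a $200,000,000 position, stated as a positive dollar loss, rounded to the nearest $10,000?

VaR = −μ + z·σ = −(0.045%) + 2.748 × 2.65% = 7.237%.
On $200,000,000: 0.07237 × $200,000,000 = $14,474,000.

$14,470,000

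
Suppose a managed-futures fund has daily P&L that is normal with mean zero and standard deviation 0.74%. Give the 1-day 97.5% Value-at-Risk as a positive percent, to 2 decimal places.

1.45%

At 97.5% one-sided, z = 1.960.
VaR = z·σ = 1.960 × 0.74% = 1.450%.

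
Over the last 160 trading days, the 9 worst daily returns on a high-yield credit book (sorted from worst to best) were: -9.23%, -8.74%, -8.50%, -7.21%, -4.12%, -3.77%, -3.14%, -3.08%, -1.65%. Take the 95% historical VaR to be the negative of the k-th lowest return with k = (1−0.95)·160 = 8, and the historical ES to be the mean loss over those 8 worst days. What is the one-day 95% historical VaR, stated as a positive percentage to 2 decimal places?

3.08%

k = 8; the 8th lowest return is -3.08%, so VaR = 3.08%.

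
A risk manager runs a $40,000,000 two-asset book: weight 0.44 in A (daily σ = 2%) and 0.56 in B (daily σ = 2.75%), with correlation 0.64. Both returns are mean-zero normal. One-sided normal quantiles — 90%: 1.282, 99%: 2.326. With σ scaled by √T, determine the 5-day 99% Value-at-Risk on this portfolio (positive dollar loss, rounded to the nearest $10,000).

$4,600,000

σ_p = √(0.44²·2² + 0.56²·2.75² + 2·0.64·0.44·0.56·2·2.75) = 2.209%.
σ_{5d} = 2.209% × √5 = 4.939%.
VaR = 2.326 × 4.939% = 11.488%; on $40,000,000 that is $4,595,200.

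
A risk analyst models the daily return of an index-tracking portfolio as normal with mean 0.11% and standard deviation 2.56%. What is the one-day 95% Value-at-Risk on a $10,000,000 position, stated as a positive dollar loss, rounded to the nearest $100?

$410,100

At 95% one-sided, z = 1.645.
VaR = −μ + z·σ = −(0.11%) + 1.645 × 2.56% = 4.101%.
On $10,000,000: 0.04101 × $10,000,000 = $410,100.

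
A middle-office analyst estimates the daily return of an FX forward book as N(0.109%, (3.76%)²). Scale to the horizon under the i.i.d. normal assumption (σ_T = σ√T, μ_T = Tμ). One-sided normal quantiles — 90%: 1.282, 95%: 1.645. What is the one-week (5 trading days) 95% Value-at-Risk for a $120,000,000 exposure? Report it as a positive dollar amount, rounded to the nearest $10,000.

σ_{5d} = 3.76% × √5 = 8.408%; μ_{5d} = 5 × 0.109% = 0.545%.
VaR = −(0.545%) + 1.645 × 8.408% = 13.286%.
On $120,000,000: 0.13286 × $120,000,000 = $15,943,200.

$15,940,000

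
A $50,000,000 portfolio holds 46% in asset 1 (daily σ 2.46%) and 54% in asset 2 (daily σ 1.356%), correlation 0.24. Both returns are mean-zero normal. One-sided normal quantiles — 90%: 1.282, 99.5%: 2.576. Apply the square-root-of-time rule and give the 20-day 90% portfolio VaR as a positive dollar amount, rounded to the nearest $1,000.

σ_p = √(0.46²·2.46² + 0.54²·1.356² + 2·0.24·0.46·0.54·2.46·1.356) = 1.488%.
σ_{20d} = 1.488% × √20 = 6.655%.
VaR = 1.282 × 6.655% = 8.532%; on $50,000,000 that is $4,266,000.

$4,266,000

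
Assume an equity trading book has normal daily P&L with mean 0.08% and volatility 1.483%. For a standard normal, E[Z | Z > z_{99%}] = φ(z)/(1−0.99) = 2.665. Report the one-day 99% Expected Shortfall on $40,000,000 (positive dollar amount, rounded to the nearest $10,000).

$1,550,000

ES = −(0.08%) + 1.483% × 2.665 = 3.872%.
On $40,000,000: 0.03872 × $40,000,000 = $1,548,800.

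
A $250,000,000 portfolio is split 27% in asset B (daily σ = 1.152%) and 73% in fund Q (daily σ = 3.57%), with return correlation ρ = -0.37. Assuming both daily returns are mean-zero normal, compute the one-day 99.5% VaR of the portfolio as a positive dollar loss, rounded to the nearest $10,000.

$16,150,000

σ_p² = 0.27²·1.152² + 0.73²·3.57² + 2·-0.37·0.27·0.73·1.152·3.57 = 6.2887 (%²).
σ_p = √6.2887 = 2.508%.
At 99.5%, z = 2.576.
VaR = 2.576 × 2.508% = 6.461%; on $250,000,000 that is $16,152,500.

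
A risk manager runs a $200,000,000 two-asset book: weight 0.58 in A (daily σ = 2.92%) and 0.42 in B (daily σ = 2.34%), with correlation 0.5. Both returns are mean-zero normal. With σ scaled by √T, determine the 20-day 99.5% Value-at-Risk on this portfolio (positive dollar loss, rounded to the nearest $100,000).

$54,000,000

σ_p = √(0.58²·2.92² + 0.42²·2.34² + 2·0.5·0.58·0.42·2.92·2.34) = 2.345%.
σ_{20d} = 2.345% × √20 = 10.487%.
z(99.5%) = 2.576.
VaR = 2.576 × 10.487% = 27.015%; on $200,000,000 that is $54,030,000.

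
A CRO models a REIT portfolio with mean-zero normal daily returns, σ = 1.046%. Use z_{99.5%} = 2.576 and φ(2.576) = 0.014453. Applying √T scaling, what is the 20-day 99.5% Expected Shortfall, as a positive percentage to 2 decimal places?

13.52%

σ_{20d} = 1.046% × √20 = 4.678%.
ES multiplier = φ(z)/(1−α) = 0.014453/0.005 = 2.891.
ES = 4.678% × 2.891 = 13.524%.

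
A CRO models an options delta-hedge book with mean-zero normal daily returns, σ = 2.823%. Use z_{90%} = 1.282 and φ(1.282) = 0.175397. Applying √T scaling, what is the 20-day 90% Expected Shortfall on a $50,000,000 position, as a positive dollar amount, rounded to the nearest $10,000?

σ_{20d} = 2.823% × √20 = 12.625%.
ES multiplier = φ(z)/(1−α) = 0.175397/0.1 = 1.754.
ES = 12.625% × 1.754 = 22.144%; on $50,000,000: $11,072,000.

$11,070,000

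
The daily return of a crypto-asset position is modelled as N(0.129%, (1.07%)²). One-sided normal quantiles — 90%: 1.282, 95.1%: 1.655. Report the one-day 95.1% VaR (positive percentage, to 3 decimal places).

VaR = −μ + z·σ = −(0.129%) + 1.655 × 1.07% = 1.642%.

1.642%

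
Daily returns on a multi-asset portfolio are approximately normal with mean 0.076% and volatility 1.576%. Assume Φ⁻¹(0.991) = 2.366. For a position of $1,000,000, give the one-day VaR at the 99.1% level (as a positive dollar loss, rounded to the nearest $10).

$36,530

VaR = −μ + z·σ = −(0.076%) + 2.366 × 1.576% = 3.653%.
On $1,000,000: 0.03653 × $1,000,000 = $36,530.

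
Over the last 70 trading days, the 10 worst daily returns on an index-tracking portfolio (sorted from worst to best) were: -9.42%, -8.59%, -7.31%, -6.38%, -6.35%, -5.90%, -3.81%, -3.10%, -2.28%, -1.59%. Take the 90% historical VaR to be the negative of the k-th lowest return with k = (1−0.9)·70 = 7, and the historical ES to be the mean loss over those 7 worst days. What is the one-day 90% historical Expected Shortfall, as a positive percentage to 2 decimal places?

The 7 worst returns sum to -47.76%.
ES = −(-47.76%) / 7 = 6.8228…% ≈ 6.82%.

6.82%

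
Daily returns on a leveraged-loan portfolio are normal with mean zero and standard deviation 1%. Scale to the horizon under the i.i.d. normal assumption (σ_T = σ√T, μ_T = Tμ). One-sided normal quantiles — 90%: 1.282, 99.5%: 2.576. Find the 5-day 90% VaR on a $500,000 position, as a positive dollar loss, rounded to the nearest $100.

σ_{5d} = 1% × √5 = 2.236%.
VaR = 1.282 × 2.236% = 2.867%.
On $500,000: 0.02867 × $500,000 = $14,335.

$14,300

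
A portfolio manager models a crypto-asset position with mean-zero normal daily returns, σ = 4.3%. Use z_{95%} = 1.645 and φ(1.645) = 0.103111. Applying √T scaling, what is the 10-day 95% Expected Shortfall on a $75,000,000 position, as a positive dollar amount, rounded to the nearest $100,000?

σ_{10d} = 4.3% × √10 = 13.598%.
ES multiplier = φ(z)/(1−α) = 0.103111/0.05 = 2.062.
ES = 13.598% × 2.062 = 28.039%; on $75,000,000: $21,029,250.

$21,000,000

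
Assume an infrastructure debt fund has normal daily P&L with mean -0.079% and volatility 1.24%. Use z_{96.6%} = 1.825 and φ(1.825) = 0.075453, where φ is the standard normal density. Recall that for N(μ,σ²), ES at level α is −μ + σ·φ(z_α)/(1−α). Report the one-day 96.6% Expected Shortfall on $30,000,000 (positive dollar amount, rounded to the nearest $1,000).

$849,000

Tail multiplier: φ(z)/(1−α) = 0.075453 / 0.034 = 2.219.
ES = −(-0.079%) + 1.24% × 2.219 = 2.831%.
On $30,000,000: 0.02831 × $30,000,000 = $849,300.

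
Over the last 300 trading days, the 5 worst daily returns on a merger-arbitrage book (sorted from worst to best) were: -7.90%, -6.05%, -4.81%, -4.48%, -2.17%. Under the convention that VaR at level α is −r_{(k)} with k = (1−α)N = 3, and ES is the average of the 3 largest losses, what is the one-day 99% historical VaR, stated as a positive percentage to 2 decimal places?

4.81%

k = 3; the 3rd lowest return is -4.81%, so VaR = 4.81%.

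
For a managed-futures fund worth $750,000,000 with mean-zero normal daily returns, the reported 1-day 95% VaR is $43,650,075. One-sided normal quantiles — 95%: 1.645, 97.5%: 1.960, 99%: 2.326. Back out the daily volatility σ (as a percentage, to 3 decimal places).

VaR as a fraction: $43,650,075 / $750,000,000 = 5.820%.
σ = VaR / z = 5.820% / 1.645 = 3.538%.

3.538%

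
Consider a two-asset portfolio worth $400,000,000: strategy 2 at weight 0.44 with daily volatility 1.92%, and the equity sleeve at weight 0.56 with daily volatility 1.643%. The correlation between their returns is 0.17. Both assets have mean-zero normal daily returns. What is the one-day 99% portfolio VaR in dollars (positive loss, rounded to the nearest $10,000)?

$12,570,000

σ_p² = 0.44²·1.92² + 0.56²·1.643² + 2·0.17·0.44·0.56·1.92·1.643 = 1.8245 (%²).
σ_p = √1.8245 = 1.351%.
At 99%, z = 2.326.
VaR = 2.326 × 1.351% = 3.142%; on $400,000,000 that is $12,568,000.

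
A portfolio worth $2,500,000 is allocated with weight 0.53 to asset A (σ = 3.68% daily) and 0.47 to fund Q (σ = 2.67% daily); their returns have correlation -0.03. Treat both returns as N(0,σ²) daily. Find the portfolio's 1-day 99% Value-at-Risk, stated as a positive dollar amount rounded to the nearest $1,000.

σ_p² = 0.53²·3.68² + 0.47²·2.67² + 2·-0.03·0.53·0.47·3.68·2.67 = 5.2320 (%²).
σ_p = √5.2320 = 2.287%.
At 99%, z = 2.326.
VaR = 2.326 × 2.287% = 5.320%; on $2,500,000 that is $133,000.

$133,000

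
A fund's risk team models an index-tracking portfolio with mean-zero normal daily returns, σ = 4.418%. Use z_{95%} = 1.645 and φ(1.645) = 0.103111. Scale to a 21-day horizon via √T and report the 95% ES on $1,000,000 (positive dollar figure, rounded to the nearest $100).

$417,500

σ_{21d} = 4.418% × √21 = 20.246%.
ES multiplier = φ(z)/(1−α) = 0.103111/0.05 = 2.062.
ES = 20.246% × 2.062 = 41.747%; on $1,000,000: $417,470.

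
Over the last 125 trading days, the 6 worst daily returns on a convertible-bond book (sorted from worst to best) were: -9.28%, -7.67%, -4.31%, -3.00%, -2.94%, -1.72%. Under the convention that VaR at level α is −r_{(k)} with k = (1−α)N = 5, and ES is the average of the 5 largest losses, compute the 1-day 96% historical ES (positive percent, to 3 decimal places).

5.440%

The 5 worst returns sum to -27.20%.
ES = −(-27.20%) / 5 = 5.44% ≈ 5.440%.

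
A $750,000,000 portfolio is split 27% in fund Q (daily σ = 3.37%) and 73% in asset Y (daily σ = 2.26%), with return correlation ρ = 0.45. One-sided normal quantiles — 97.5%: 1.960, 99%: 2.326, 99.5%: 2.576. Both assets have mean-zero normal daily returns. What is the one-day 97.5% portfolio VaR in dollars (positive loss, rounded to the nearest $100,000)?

$32,500,000

σ_p² = 0.27²·3.37² + 0.73²·2.26² + 2·0.45·0.27·0.73·3.37·2.26 = 4.9008 (%²).
σ_p = √4.9008 = 2.214%.
VaR = 1.960 × 2.214% = 4.339%; on $750,000,000 that is $32,542,500.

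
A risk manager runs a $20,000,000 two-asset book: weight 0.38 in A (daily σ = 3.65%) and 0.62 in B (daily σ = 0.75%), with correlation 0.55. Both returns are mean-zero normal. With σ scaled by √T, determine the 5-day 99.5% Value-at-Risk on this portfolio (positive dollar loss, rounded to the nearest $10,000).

σ_p = √(0.38²·3.65² + 0.62²·0.75² + 2·0.55·0.38·0.62·3.65·0.75) = 1.688%.
σ_{5d} = 1.688% × √5 = 3.774%.
z(99.5%) = 2.576.
VaR = 2.576 × 3.774% = 9.722%; on $20,000,000 that is $1,944,400.

$1,940,000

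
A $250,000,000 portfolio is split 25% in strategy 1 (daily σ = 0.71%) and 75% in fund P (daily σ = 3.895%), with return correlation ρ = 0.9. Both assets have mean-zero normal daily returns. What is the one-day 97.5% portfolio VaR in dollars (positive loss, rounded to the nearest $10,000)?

σ_p² = 0.25²·0.71² + 0.75²·3.895² + 2·0.9·0.25·0.75·0.71·3.895 = 9.4985 (%²).
σ_p = √9.4985 = 3.082%.
At 97.5%, z = 1.960.
VaR = 1.960 × 3.082% = 6.041%; on $250,000,000 that is $15,102,500.

$15,100,000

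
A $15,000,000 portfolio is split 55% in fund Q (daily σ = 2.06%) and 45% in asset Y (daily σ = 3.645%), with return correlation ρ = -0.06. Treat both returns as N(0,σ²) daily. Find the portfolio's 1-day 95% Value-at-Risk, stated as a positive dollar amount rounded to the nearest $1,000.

$478,000

σ_p² = 0.55²·2.06² + 0.45²·3.645² + 2·-0.06·0.55·0.45·2.06·3.645 = 3.7511 (%²).
σ_p = √3.7511 = 1.937%.
At 95%, z = 1.645.
VaR = 1.645 × 1.937% = 3.186%; on $15,000,000 that is $477,900.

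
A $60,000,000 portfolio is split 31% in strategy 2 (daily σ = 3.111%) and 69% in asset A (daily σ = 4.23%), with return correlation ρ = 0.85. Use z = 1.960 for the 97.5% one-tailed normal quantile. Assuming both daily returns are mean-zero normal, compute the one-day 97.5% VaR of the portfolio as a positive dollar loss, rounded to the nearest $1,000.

σ_p² = 0.31²·3.111² + 0.69²·4.23² + 2·0.85·0.31·0.69·3.111·4.23 = 14.2341 (%²).
σ_p = √14.2341 = 3.773%.
VaR = 1.960 × 3.773% = 7.395%; on $60,000,000 that is $4,437,000.

$4,437,000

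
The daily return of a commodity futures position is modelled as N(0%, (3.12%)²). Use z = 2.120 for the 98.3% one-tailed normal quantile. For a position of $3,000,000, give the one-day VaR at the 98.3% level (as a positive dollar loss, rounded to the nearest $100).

$198,400

VaR = z·σ = 2.120 × 3.12% = 6.614%.
On $3,000,000: 0.06614 × $3,000,000 = $198,420.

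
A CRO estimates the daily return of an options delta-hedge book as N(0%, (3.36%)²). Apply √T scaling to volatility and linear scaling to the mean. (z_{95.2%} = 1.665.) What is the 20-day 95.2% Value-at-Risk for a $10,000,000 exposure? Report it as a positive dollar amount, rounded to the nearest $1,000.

σ_{20d} = 3.36% × √20 = 15.026%.
VaR = 1.665 × 15.026% = 25.018%.
On $10,000,000: 0.25018 × $10,000,000 = $2,501,800.

$2,502,000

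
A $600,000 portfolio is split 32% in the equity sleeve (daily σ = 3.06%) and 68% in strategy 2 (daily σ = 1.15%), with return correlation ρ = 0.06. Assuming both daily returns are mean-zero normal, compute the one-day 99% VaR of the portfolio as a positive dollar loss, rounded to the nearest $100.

σ_p² = 0.32²·3.06² + 0.68²·1.15² + 2·0.06·0.32·0.68·3.06·1.15 = 1.6622 (%²).
σ_p = √1.6622 = 1.289%.
At 99%, z = 2.326.
VaR = 2.326 × 1.289% = 2.998%; on $600,000 that is $17,988.

$18,000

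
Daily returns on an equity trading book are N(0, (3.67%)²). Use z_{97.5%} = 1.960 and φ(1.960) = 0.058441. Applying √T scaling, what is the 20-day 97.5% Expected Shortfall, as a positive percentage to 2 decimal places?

σ_{20d} = 3.67% × √20 = 16.413%.
ES multiplier = φ(z)/(1−α) = 0.058441/0.025 = 2.338.
ES = 16.413% × 2.338 = 38.374%.

38.37%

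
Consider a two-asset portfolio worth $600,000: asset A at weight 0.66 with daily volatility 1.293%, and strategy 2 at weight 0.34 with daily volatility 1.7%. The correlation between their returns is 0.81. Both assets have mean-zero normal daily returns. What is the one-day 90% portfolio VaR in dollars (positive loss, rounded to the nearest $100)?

$10,500

σ_p² = 0.66²·1.293² + 0.34²·1.7² + 2·0.81·0.66·0.34·1.293·1.7 = 1.8614 (%²).
σ_p = √1.8614 = 1.364%.
At 90%, z = 1.282.
VaR = 1.282 × 1.364% = 1.749%; on $600,000 that is $10,494.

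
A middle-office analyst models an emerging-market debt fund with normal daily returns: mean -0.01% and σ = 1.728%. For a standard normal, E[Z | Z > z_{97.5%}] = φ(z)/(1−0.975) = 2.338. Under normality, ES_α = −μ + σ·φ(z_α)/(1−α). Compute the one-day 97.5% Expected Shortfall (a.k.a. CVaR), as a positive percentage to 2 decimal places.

ES = −(-0.01%) + 1.728% × 2.338 = 4.050%.

4.05%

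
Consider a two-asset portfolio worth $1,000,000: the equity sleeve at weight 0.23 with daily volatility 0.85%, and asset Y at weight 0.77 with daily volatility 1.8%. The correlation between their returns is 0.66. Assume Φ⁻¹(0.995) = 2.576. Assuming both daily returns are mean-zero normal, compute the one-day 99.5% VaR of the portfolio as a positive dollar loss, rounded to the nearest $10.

σ_p² = 0.23²·0.85² + 0.77²·1.8² + 2·0.66·0.23·0.77·0.85·1.8 = 2.3169 (%²).
σ_p = √2.3169 = 1.522%.
VaR = 2.576 × 1.522% = 3.921%; on $1,000,000 that is $39,210.

$39,210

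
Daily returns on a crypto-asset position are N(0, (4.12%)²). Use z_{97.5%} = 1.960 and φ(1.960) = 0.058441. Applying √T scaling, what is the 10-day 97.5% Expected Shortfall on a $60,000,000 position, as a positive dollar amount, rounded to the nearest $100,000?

σ_{10d} = 4.12% × √10 = 13.029%.
ES multiplier = φ(z)/(1−α) = 0.058441/0.025 = 2.338.
ES = 13.029% × 2.338 = 30.462%; on $60,000,000: $18,277,200.

$18,300,000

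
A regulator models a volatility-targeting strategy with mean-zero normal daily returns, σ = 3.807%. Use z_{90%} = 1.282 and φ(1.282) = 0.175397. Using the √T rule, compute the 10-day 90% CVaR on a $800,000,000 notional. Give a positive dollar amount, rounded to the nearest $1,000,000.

σ_{10d} = 3.807% × √10 = 12.039%.
ES multiplier = φ(z)/(1−α) = 0.175397/0.1 = 1.754.
ES = 12.039% × 1.754 = 21.116%; on $800,000,000: $168,928,000.

$169,000,000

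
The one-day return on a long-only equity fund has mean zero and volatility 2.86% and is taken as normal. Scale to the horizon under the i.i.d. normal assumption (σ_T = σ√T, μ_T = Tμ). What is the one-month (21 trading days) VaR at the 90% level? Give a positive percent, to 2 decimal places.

16.80%

At 90%, z = 1.282.
σ_{21d} = 2.86% × √21 = 13.106%.
VaR = 1.282 × 13.106% = 16.802%.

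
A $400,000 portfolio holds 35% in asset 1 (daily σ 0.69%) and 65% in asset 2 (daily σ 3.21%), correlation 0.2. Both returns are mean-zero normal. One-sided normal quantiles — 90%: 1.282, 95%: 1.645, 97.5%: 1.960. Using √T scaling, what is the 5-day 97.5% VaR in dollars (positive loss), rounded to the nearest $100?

σ_p = √(0.35²·0.69² + 0.65²·3.21² + 2·0.2·0.35·0.65·0.69·3.21) = 2.148%.
σ_{5d} = 2.148% × √5 = 4.803%.
VaR = 1.960 × 4.803% = 9.414%; on $400,000 that is $37,656.

$37,700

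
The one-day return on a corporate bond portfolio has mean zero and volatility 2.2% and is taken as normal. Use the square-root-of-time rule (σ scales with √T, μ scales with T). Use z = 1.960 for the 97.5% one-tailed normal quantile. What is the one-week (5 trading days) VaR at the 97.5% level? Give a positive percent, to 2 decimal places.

9.64%

σ_{5d} = 2.2% × √5 = 4.919%.
VaR = 1.960 × 4.919% = 9.641%.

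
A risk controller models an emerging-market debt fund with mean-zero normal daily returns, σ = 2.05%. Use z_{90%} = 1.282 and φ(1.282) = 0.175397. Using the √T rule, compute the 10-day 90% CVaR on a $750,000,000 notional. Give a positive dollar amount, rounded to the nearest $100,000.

σ_{10d} = 2.05% × √10 = 6.483%.
ES multiplier = φ(z)/(1−α) = 0.175397/0.1 = 1.754.
ES = 6.483% × 1.754 = 11.371%; on $750,000,000: $85,282,500.

$85,300,000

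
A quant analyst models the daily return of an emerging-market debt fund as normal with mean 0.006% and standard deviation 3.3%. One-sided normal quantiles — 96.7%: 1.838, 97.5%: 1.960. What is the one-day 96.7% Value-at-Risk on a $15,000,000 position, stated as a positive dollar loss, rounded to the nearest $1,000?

VaR = −μ + z·σ = −(0.006%) + 1.838 × 3.3% = 6.059%.
On $15,000,000: 0.06059 × $15,000,000 = $908,850.

$909,000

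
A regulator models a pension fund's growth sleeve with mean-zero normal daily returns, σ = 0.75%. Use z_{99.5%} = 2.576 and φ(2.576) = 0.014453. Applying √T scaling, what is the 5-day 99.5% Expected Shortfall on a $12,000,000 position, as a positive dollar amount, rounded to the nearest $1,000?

$582,000

σ_{5d} = 0.75% × √5 = 1.677%.
ES multiplier = φ(z)/(1−α) = 0.014453/0.005 = 2.891.
ES = 1.677% × 2.891 = 4.848%; on $12,000,000: $581,760.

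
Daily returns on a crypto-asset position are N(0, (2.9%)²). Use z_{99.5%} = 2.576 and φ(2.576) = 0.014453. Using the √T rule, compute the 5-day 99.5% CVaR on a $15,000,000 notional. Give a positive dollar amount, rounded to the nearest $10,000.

σ_{5d} = 2.9% × √5 = 6.485%.
ES multiplier = φ(z)/(1−α) = 0.014453/0.005 = 2.891.
ES = 6.485% × 2.891 = 18.748%; on $15,000,000: $2,812,200.

$2,810,000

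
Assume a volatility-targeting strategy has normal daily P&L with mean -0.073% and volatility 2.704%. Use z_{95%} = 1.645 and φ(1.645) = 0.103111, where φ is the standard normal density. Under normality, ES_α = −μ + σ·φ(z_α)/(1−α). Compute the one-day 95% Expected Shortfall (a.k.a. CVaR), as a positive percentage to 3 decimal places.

Tail multiplier: φ(z)/(1−α) = 0.103111 / 0.05 = 2.062.
ES = −(-0.073%) + 2.704% × 2.062 = 5.649%.

5.649%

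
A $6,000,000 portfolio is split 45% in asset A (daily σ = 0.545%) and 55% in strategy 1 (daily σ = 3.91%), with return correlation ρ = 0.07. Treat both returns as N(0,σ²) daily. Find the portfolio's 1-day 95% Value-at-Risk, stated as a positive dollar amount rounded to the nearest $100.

$215,300

σ_p² = 0.45²·0.545² + 0.55²·3.91² + 2·0.07·0.45·0.55·0.545·3.91 = 4.7586 (%²).
σ_p = √4.7586 = 2.181%.
At 95%, z = 1.645.
VaR = 1.645 × 2.181% = 3.588%; on $6,000,000 that is $215,280.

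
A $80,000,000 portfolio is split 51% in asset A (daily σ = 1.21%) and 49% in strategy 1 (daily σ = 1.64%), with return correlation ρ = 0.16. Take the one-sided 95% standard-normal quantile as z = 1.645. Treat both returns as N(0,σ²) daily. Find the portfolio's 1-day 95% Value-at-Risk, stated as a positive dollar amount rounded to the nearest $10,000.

σ_p² = 0.51²·1.21² + 0.49²·1.64² + 2·0.16·0.51·0.49·1.21·1.64 = 1.1853 (%²).
σ_p = √1.1853 = 1.089%.
VaR = 1.645 × 1.089% = 1.791%; on $80,000,000 that is $1,432,800.

$1,430,000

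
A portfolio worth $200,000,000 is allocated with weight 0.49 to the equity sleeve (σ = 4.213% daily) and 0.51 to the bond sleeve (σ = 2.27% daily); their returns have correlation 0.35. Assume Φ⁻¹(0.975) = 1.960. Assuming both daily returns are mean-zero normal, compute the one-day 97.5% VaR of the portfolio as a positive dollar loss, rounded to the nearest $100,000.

$10,600,000

σ_p² = 0.49²·4.213² + 0.51²·2.27² + 2·0.35·0.49·0.51·4.213·2.27 = 7.2748 (%²).
σ_p = √7.2748 = 2.697%.
VaR = 1.960 × 2.697% = 5.286%; on $200,000,000 that is $10,572,000.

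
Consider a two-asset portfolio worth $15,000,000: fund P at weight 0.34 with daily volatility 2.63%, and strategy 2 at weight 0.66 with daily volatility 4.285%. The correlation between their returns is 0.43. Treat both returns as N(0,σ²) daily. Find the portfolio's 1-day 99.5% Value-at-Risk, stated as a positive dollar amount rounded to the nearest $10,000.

$1,280,000

σ_p² = 0.34²·2.63² + 0.66²·4.285² + 2·0.43·0.34·0.66·2.63·4.285 = 10.9726 (%²).
σ_p = √10.9726 = 3.312%.
At 99.5%, z = 2.576.
VaR = 2.576 × 3.312% = 8.532%; on $15,000,000 that is $1,279,800.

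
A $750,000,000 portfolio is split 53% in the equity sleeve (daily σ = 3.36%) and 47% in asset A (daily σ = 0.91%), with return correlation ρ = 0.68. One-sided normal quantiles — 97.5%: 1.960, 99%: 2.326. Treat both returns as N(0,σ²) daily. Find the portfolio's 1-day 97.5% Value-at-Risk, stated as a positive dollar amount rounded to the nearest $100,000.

$30,800,000

σ_p² = 0.53²·3.36² + 0.47²·0.91² + 2·0.68·0.53·0.47·3.36·0.91 = 4.3900 (%²).
σ_p = √4.3900 = 2.095%.
VaR = 1.960 × 2.095% = 4.106%; on $750,000,000 that is $30,795,000.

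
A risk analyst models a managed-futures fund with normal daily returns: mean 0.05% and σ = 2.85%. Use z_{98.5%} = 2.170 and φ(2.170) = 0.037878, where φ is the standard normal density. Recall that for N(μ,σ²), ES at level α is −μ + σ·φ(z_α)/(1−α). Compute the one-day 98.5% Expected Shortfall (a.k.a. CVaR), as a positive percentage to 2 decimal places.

Tail multiplier: φ(z)/(1−α) = 0.037878 / 0.015 = 2.525.
ES = −(0.05%) + 2.85% × 2.525 = 7.146%.

7.15%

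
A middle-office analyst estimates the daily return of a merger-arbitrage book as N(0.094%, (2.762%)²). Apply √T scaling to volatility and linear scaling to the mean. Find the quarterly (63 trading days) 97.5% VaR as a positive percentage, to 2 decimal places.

At 97.5%, z = 1.960.
σ_{63d} = 2.762% × √63 = 21.923%; μ_{63d} = 63 × 0.094% = 5.922%.
VaR = −(5.922%) + 1.960 × 21.923% = 37.047%.

37.05%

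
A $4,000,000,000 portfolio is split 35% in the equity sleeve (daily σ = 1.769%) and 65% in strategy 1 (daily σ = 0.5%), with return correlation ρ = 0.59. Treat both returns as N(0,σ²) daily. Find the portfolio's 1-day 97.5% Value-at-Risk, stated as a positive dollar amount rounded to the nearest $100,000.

σ_p² = 0.35²·1.769² + 0.65²·0.5² + 2·0.59·0.35·0.65·1.769·0.5 = 0.7264 (%²).
σ_p = √0.7264 = 0.852%.
At 97.5%, z = 1.960.
VaR = 1.960 × 0.852% = 1.670%; on $4,000,000,000 that is $66,800,000.

$66,800,000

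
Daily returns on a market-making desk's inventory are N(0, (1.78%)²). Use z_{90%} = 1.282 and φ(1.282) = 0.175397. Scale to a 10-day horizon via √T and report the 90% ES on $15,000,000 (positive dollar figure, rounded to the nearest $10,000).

σ_{10d} = 1.78% × √10 = 5.629%.
ES multiplier = φ(z)/(1−α) = 0.175397/0.1 = 1.754.
ES = 5.629% × 1.754 = 9.873%; on $15,000,000: $1,480,950.

$1,480,000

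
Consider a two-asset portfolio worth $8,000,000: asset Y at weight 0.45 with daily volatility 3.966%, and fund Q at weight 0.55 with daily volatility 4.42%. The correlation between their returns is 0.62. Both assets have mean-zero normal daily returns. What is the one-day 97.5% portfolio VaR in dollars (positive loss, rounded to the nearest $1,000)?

σ_p² = 0.45²·3.966² + 0.55²·4.42² + 2·0.62·0.45·0.55·3.966·4.42 = 14.4748 (%²).
σ_p = √14.4748 = 3.805%.
At 97.5%, z = 1.960.
VaR = 1.960 × 3.805% = 7.458%; on $8,000,000 that is $596,640.

$597,000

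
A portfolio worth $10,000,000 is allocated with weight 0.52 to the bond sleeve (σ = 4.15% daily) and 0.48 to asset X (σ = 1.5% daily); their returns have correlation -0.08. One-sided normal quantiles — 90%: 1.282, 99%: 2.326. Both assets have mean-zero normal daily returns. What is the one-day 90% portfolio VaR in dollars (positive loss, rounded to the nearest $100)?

σ_p² = 0.52²·4.15² + 0.48²·1.5² + 2·-0.08·0.52·0.48·4.15·1.5 = 4.9268 (%²).
σ_p = √4.9268 = 2.220%.
VaR = 1.282 × 2.220% = 2.846%; on $10,000,000 that is $284,600.

$284,600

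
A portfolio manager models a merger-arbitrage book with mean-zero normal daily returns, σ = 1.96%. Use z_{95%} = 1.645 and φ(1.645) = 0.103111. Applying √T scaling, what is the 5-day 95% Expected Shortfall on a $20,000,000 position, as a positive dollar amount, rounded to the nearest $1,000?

$1,808,000

σ_{5d} = 1.96% × √5 = 4.383%.
ES multiplier = φ(z)/(1−α) = 0.103111/0.05 = 2.062.
ES = 4.383% × 2.062 = 9.038%; on $20,000,000: $1,807,600.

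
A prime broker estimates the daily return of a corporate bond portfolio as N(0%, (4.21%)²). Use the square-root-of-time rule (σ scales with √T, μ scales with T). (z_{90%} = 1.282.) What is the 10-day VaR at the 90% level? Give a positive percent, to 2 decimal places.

17.07%

σ_{10d} = 4.21% × √10 = 13.313%.
VaR = 1.282 × 13.313% = 17.067%.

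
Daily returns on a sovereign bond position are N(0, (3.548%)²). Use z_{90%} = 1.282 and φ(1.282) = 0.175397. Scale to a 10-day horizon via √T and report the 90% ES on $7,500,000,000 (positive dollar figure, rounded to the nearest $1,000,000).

$1,476,000,000

σ_{10d} = 3.548% × √10 = 11.220%.
ES multiplier = φ(z)/(1−α) = 0.175397/0.1 = 1.754.
ES = 11.220% × 1.754 = 19.680%; on $7,500,000,000: $1,476,000,000.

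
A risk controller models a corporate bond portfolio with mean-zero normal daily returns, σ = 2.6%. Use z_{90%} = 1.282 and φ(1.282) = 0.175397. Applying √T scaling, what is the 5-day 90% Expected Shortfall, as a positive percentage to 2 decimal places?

σ_{5d} = 2.6% × √5 = 5.814%.
ES multiplier = φ(z)/(1−α) = 0.175397/0.1 = 1.754.
ES = 5.814% × 1.754 = 10.198%.

10.20%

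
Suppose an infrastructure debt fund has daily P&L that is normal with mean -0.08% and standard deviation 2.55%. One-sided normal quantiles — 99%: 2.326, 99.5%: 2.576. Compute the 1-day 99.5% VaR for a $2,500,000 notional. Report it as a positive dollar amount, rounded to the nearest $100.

VaR = −μ + z·σ = −(-0.08%) + 2.576 × 2.55% = 6.649%.
On $2,500,000: 0.06649 × $2,500,000 = $166,225.

$166,200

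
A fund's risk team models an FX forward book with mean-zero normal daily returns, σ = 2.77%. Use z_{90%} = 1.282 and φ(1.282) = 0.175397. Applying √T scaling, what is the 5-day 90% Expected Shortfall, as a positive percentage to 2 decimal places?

10.86%

σ_{5d} = 2.77% × √5 = 6.194%.
ES multiplier = φ(z)/(1−α) = 0.175397/0.1 = 1.754.
ES = 6.194% × 1.754 = 10.864%.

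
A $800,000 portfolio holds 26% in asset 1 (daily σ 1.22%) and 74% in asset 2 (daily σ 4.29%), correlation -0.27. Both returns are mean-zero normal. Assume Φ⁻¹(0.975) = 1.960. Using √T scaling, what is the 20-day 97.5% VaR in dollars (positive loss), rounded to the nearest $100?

$217,700

σ_p = √(0.26²·1.22² + 0.74²·4.29² + 2·-0.27·0.26·0.74·1.22·4.29) = 3.104%.
σ_{20d} = 3.104% × √20 = 13.882%.
VaR = 1.960 × 13.882% = 27.209%; on $800,000 that is $217,672.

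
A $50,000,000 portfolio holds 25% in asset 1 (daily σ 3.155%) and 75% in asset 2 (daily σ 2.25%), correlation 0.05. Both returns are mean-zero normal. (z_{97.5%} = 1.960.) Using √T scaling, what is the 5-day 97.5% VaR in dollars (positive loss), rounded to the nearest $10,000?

$4,160,000

σ_p = √(0.25²·3.155² + 0.75²·2.25² + 2·0.05·0.25·0.75·3.155·2.25) = 1.898%.
σ_{5d} = 1.898% × √5 = 4.244%.
VaR = 1.960 × 4.244% = 8.318%; on $50,000,000 that is $4,159,000.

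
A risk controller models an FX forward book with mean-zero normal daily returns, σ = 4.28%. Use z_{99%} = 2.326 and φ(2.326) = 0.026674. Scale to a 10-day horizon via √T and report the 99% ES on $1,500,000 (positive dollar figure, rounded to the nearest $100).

$541,500

σ_{10d} = 4.28% × √10 = 13.535%.
ES multiplier = φ(z)/(1−α) = 0.026674/0.01 = 2.667.
ES = 13.535% × 2.667 = 36.098%; on $1,500,000: $541,470.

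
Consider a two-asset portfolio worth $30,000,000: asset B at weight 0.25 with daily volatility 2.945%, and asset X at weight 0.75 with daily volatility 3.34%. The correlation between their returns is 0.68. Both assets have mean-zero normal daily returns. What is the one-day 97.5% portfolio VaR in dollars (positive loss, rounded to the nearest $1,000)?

$1,796,000

σ_p² = 0.25²·2.945² + 0.75²·3.34² + 2·0.68·0.25·0.75·2.945·3.34 = 9.3253 (%²).
σ_p = √9.3253 = 3.054%.
At 97.5%, z = 1.960.
VaR = 1.960 × 3.054% = 5.986%; on $30,000,000 that is $1,795,800.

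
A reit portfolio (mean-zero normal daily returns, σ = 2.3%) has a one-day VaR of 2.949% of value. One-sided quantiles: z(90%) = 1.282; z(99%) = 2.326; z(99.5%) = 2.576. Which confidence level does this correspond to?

90%

Implied z = VaR/σ = 2.949 / 2.3 = 1.282.
This matches z(90%) = 1.282.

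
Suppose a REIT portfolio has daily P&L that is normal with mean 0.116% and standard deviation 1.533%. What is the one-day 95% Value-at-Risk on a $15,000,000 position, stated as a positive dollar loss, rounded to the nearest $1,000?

$361,000

At 95% one-sided, z = 1.645.
VaR = −μ + z·σ = −(0.116%) + 1.645 × 1.533% = 2.406%.
On $15,000,000: 0.02406 × $15,000,000 = $360,900.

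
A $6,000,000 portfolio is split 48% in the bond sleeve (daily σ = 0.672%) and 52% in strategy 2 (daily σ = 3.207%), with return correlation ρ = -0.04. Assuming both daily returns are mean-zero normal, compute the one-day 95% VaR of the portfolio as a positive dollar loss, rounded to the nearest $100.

$166,400

σ_p² = 0.48²·0.672² + 0.52²·3.207² + 2·-0.04·0.48·0.52·0.672·3.207 = 2.8420 (%²).
σ_p = √2.8420 = 1.686%.
At 95%, z = 1.645.
VaR = 1.645 × 1.686% = 2.773%; on $6,000,000 that is $166,380.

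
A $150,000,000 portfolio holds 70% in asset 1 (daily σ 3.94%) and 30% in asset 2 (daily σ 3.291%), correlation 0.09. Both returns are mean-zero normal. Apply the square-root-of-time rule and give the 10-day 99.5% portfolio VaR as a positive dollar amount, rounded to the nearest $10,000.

σ_p = √(0.7²·3.94² + 0.3²·3.291² + 2·0.09·0.7·0.3·3.94·3.291) = 3.012%.
σ_{10d} = 3.012% × √10 = 9.525%.
z(99.5%) = 2.576.
VaR = 2.576 × 9.525% = 24.536%; on $150,000,000 that is $36,804,000.

$36,800,000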